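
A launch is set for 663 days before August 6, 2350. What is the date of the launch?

October 12, 2348

Count 663 days before August 6, 2350:
Day-of-year of October 12, 2348: 286.
Day-of-year of August 6, 2350: 218.
2348 has 366 days, so 366 − 286 = 80 days remain in 2348.
Full years: 2349: 365. Sum = 365.
Total: 80 + 365 + 218 = 663 days.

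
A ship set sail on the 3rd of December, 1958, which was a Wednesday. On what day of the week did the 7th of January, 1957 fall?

Monday

Count forward from the earlier date (January 7, 1957) to the later (December 3, 1958):
January 7, 1957 → January 7, 1958: 365 days.
January 1958: 31 − 7 = 24 days remain.
Then 10 full months totalling 303 days.
December 1–3, 1958: 3 days.
Residual: 330 days.
Total: 695 days.
695 mod 7 = 2, so 2 days before Wednesday is Monday.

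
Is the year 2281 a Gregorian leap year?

2281 is not a leap year.

No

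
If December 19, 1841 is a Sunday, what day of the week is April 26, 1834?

Count forward from the earlier date (April 26, 1834) to the later (December 19, 1841):
Day-of-year of April 26, 1834: 116.
Day-of-year of December 19, 1841: 353.
1834 has 365 days, so 365 − 116 = 249 days remain in 1834.
Full years: 1835: 365; 1836: 366; 1837: 365; 1838: 365; 1839: 365; 1840: 366. Sum = 2192.
Total: 249 + 2192 + 353 = 2794 days.
2794 mod 7 = 1, so 1 day before Sunday is Saturday.

Saturday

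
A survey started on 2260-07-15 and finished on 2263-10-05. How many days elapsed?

July 15, 2260 → July 15, 2261: 365 days.
July 15, 2261 → July 15, 2262: 365 days.
July 15, 2262 → July 15, 2263: 365 days.
July 2263: 31 − 15 = 16 days remain.
Then August (31), September (30): 31 + 30 = 61 days.
October 1–5, 2263: 5 days.
Residual: 82 days.
Total: 1177 days.

1177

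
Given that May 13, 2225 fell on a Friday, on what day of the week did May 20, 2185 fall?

Friday

Count forward from the earlier date (May 20, 2185) to the later (May 13, 2225):
Day-of-year of May 20, 2185: 140.
Day-of-year of May 13, 2225: 133.
2185 has 365 days, so 365 − 140 = 225 days remain in 2185.
Full years 2186–2224: 30 common + 9 leap = 30×365 + 9×366 = 14244 days.
Total: 225 + 14244 + 133 = 14602 days.
14602 is a multiple of 7, so May 20, 2185 falls on the same weekday: Friday.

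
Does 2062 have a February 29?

2062 is not a leap year.

No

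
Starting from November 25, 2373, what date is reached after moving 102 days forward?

March 7, 2374

Count 102 days after November 25, 2373:
November 2373: 30 − 25 = 5 days remain.
Then December (31), January (31), February 2374 (28): 31 + 31 + 28 = 90 days.
March 1–7, 2374: 7 days.
Residual: 102 days.
Total: 102 days.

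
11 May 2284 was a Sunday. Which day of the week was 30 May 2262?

Count forward from the earlier date (May 30, 2262) to the later (May 11, 2284):
From May 30, 2262 to May 30, 2283: 21 years, of which 5 contain a Feb 29 — 16×365 + 5×366 = 7670 days.
May 2283: 31 − 30 = 1 day remains.
Then 11 full months totalling 335 days.
May 1–11, 2284: 11 days.
Residual: 347 days.
Total: 8017 days.
8017 mod 7 = 2, so 2 days before Sunday is Friday.

Friday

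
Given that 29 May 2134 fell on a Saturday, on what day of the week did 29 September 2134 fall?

Wednesday

May 2134: 31 − 29 = 2 days remain.
Then June (30), July (31), August (31): 30 + 31 + 31 = 92 days.
September 1–29, 2134: 29 days.
Total: 2 + 92 + 29 = 123 days.
123 mod 7 = 4, so 4 days after Saturday is Wednesday.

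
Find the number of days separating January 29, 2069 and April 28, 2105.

From January 29, 2069 to January 29, 2105: 36 years, of which 8 contain a Feb 29 — 28×365 + 8×366 = 13148 days.
(2100 is not a leap year (divisible by 100 but not 400).)
January 2105: 31 − 29 = 2 days remain.
Then February 2105 (28), March (31): 28 + 31 = 59 days.
April 1–28, 2105: 28 days.
Residual: 89 days.
Total: 13237 days.

13237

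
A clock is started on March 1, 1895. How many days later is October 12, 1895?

March 1895: 31 − 1 = 30 days remain.
Then April (30), May (31), June (30), July (31), August (31), September (30): 30 + 31 + 30 + 31 + 31 + 30 = 183 days.
October 1–12, 1895: 12 days.
Total: 30 + 183 + 12 = 225 days.

225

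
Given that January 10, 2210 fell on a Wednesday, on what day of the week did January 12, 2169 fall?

Thursday

Count forward from the earlier date (January 12, 2169) to the later (January 10, 2210):
From January 12, 2169 to January 12, 2209: 40 years, of which 9 contain a Feb 29 — 31×365 + 9×366 = 14609 days.
(2200 is not a leap year (divisible by 100 but not 400).)
January 2209: 31 − 12 = 19 days remain.
Then 11 full months totalling 334 days.
January 1–10, 2210: 10 days.
Residual: 363 days.
Total: 14972 days.
14972 mod 7 = 6, so 6 days before Wednesday is Thursday.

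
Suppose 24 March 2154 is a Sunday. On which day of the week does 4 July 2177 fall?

Friday

Day-of-year of March 24, 2154: 83.
Day-of-year of July 4, 2177: 185.
2154 has 365 days, so 365 − 83 = 282 days remain in 2154.
Full years 2155–2176: 16 common + 6 leap = 16×365 + 6×366 = 8036 days.
Total: 282 + 8036 + 185 = 8503 days.
8503 mod 7 = 5, so 5 days after Sunday is Friday.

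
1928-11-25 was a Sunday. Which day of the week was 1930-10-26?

November 1928: 30 − 25 = 5 days remain.
Then 22 full months totalling 669 days.
October 1–26, 1930: 26 days.
Total: 5 + 669 + 26 = 700 days.
700 is a multiple of 7, so 1930-10-26 falls on the same weekday: Sunday.

Sunday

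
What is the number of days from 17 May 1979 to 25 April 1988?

3266

From May 17, 1979 to May 17, 1987: 8 years, of which 2 contain a Feb 29 — 6×365 + 2×366 = 2922 days.
May 1987: 31 − 17 = 14 days remain.
Then 10 full months totalling 305 days.
April 1–25, 1988: 25 days.
Residual: 344 days.
Total: 3266 days.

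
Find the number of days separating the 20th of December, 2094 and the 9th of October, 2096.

659

December 20, 2094 → December 20, 2095: 365 days.
December 2095: 31 − 20 = 11 days remain.
Then 9 full months totalling 274 days.
October 1–9, 2096: 9 days.
Residual: 294 days.
Total: 659 days.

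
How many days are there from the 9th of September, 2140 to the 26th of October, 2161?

7717

From September 9, 2140 to September 9, 2161: 21 years, of which 5 contain a Feb 29 — 16×365 + 5×366 = 7670 days.
September 2161: 30 − 9 = 21 days remain.
October 1–26, 2161: 26 days.
Residual: 47 days.
Total: 7717 days.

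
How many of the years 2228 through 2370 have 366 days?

35

Years divisible by 4: 2228, 2232, …, 2368 — 36 in all.
Of these, 2300 is divisible by 100 but not 400, so not leap.
Leap years: 36 − 1 = 35.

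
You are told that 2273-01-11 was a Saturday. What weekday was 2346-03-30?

Saturday

From January 11, 2273 to January 11, 2346: 73 years, of which 17 contain a Feb 29 — 56×365 + 17×366 = 26662 days.
(2300 is not a leap year (divisible by 100 but not 400).)
January 2346: 31 − 11 = 20 days remain.
Then February 2346 (28): 28 days.
March 1–30, 2346: 30 days.
Residual: 78 days.
Total: 26740 days.
26740 is a multiple of 7, so 2346-03-30 falls on the same weekday: Saturday.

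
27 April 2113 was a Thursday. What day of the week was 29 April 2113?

Within April 2113: 29 − 27 = 2 days.
2 mod 7 = 2, so 2 days after Thursday is Saturday.

Saturday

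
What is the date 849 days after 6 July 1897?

2 November 1899

Count 849 days after July 6, 1897:
Day-of-year of July 6, 1897: 187.
Day-of-year of November 2, 1899: 306.
1897 has 365 days, so 365 − 187 = 178 days remain in 1897.
Full years: 1898: 365. Sum = 365.
Total: 178 + 365 + 306 = 849 days.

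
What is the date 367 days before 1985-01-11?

1984-01-10

Count 367 days before January 11, 1985:
Day-of-year of January 10, 1984: 10.
Day-of-year of January 11, 1985: 11.
1984 has 366 days, so 366 − 10 = 356 days remain in 1984.
Total: 356 + 11 = 367 days.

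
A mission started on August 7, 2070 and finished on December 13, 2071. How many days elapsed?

493

August 2070: 31 − 7 = 24 days remain.
Then 15 full months totalling 456 days.
December 1–13, 2071: 13 days.
Total: 24 + 456 + 13 = 493 days.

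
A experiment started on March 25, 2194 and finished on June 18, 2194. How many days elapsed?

March 2194: 31 − 25 = 6 days remain.
Then April (30), May (31): 30 + 31 = 61 days.
June 1–18, 2194: 18 days.
Total: 6 + 61 + 18 = 85 days.

85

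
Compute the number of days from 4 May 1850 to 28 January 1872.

7939

From May 4, 1850 to May 4, 1871: 21 years, of which 5 contain a Feb 29 — 16×365 + 5×366 = 7670 days.
May 1871: 31 − 4 = 27 days remain.
Then June (30), July (31), August (31), September (30), October (31), November (30), December (31): 30 + 31 + 31 + 30 + 31 + 30 + 31 = 214 days.
January 1–28, 1872: 28 days.
Residual: 269 days.
Total: 7939 days.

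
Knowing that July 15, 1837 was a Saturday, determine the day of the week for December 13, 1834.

Count forward from the earlier date (December 13, 1834) to the later (July 15, 1837):
Day-of-year of December 13, 1834: 347.
Day-of-year of July 15, 1837: 196.
1834 has 365 days, so 365 − 347 = 18 days remain in 1834.
Full years: 1835: 365; 1836: 366. Sum = 731.
Total: 18 + 731 + 196 = 945 days.
945 is a multiple of 7, so December 13, 1834 falls on the same weekday: Saturday.

Saturday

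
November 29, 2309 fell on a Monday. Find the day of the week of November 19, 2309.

Count forward from the earlier date (November 19, 2309) to the later (November 29, 2309):
Within November 2309: 29 − 19 = 10 days.
10 mod 7 = 3, so 3 days before Monday is Friday.

Friday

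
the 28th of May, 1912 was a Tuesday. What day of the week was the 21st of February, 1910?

Monday

Count forward from the earlier date (February 21, 1910) to the later (May 28, 1912):
Day-of-year of February 21, 1910: 52.
Day-of-year of May 28, 1912: 149.
1910 has 365 days, so 365 − 52 = 313 days remain in 1910.
Full years: 1911: 365. Sum = 365.
Total: 313 + 365 + 149 = 827 days.
827 mod 7 = 1, so 1 day before Tuesday is Monday.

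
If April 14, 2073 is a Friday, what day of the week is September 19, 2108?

Wednesday

Day-of-year of April 14, 2073: 104.
Day-of-year of September 19, 2108: 263.
2073 has 365 days, so 365 − 104 = 261 days remain in 2073.
Full years 2074–2107: 27 common + 7 leap = 27×365 + 7×366 = 12417 days.
Total: 261 + 12417 + 263 = 12941 days.
12941 mod 7 = 5, so 5 days after Friday is Wednesday.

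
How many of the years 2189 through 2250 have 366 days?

Years divisible by 4: 2192, 2196, …, 2248 — 15 in all.
Of these, 2200 is divisible by 100 but not 400, so not leap.
Leap years: 15 − 1 = 14.

14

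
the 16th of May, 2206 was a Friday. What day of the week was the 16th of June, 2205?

Sunday

Count forward from the earlier date (June 16, 2205) to the later (May 16, 2206):
June 2205: 30 − 16 = 14 days remain.
Then 10 full months totalling 304 days.
May 1–16, 2206: 16 days.
Residual: 334 days.
Total: 334 days.
334 mod 7 = 5, so 5 days before Friday is Sunday.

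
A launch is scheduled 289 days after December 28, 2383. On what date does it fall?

October 12, 2384

Count 289 days after December 28, 2383:
Day-of-year of December 28, 2383: 362.
Day-of-year of October 12, 2384: 286.
2383 has 365 days, so 365 − 362 = 3 days remain in 2383.
Total: 3 + 286 = 289 days.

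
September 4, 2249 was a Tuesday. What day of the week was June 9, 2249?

Saturday

Count forward from the earlier date (June 9, 2249) to the later (September 4, 2249):
June 2249: 30 − 9 = 21 days remain.
Then July (31), August (31): 31 + 31 = 62 days.
September 1–4, 2249: 4 days.
Total: 21 + 62 + 4 = 87 days.
87 mod 7 = 3, so 3 days before Tuesday is Saturday.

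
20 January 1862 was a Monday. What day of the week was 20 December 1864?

Tuesday

Day-of-year of January 20, 1862: 20.
Day-of-year of December 20, 1864: 355.
1862 has 365 days, so 365 − 20 = 345 days remain in 1862.
Full years: 1863: 365. Sum = 365.
Total: 345 + 365 + 355 = 1065 days.
1065 mod 7 = 1, so 1 day after Monday is Tuesday.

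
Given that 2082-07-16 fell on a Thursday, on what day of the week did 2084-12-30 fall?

July 16, 2082 → July 16, 2083: 365 days.
July 16, 2083 → July 16, 2084: 366 days (2084 is a leap year).
July 2084: 31 − 16 = 15 days remain.
Then August (31), September (30), October (31), November (30): 31 + 30 + 31 + 30 = 122 days.
December 1–30, 2084: 30 days.
Residual: 167 days.
Total: 898 days.
898 mod 7 = 2, so 2 days after Thursday is Saturday.

Saturday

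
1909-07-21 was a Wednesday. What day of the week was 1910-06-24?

Friday

July 1909: 31 − 21 = 10 days remain.
Then 10 full months totalling 304 days.
June 1–24, 1910: 24 days.
Total: 10 + 304 + 24 = 338 days.
338 mod 7 = 2, so 2 days after Wednesday is Friday.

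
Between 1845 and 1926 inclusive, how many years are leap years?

19

Years divisible by 4: 1848, 1852, …, 1924 — 20 in all.
Of these, 1900 is divisible by 100 but not 400, so not leap.
Leap years: 20 − 1 = 19.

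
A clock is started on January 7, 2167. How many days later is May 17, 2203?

13278

Day-of-year of January 7, 2167: 7.
Day-of-year of May 17, 2203: 137.
2167 has 365 days, so 365 − 7 = 358 days remain in 2167.
Full years 2168–2202: 27 common + 8 leap = 27×365 + 8×366 = 12783 days.
Total: 358 + 12783 + 137 = 13278 days.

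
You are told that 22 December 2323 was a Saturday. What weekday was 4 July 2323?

Count forward from the earlier date (July 4, 2323) to the later (December 22, 2323):
July 2323: 31 − 4 = 27 days remain.
Then August (31), September (30), October (31), November (30): 31 + 30 + 31 + 30 = 122 days.
December 1–22, 2323: 22 days.
Total: 27 + 122 + 22 = 171 days.
171 mod 7 = 3, so 3 days before Saturday is Wednesday.

Wednesday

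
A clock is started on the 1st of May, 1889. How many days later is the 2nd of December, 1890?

580

May 1, 1889 → May 1, 1890: 365 days.
May 1890: 31 − 1 = 30 days remain.
Then June (30), July (31), August (31), September (30), October (31), November (30): 30 + 31 + 31 + 30 + 31 + 30 = 183 days.
December 1–2, 1890: 2 days.
Residual: 215 days.
Total: 580 days.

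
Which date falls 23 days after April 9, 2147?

May 2, 2147

Count 23 days after April 9, 2147:
April 2147: 30 − 9 = 21 days remain.
May 1–2, 2147: 2 days.
Total: 21 + 2 = 23 days.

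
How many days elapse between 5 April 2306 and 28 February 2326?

7269

Day-of-year of April 5, 2306: 95.
Day-of-year of February 28, 2326: 59.
2306 has 365 days, so 365 − 95 = 270 days remain in 2306.
Full years 2307–2325: 14 common + 5 leap = 14×365 + 5×366 = 6940 days.
Total: 270 + 6940 + 59 = 7269 days.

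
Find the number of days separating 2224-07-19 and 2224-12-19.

July 2224: 31 − 19 = 12 days remain.
Then August (31), September (30), October (31), November (30): 31 + 30 + 31 + 30 = 122 days.
December 1–19, 2224: 19 days.
Total: 12 + 122 + 19 = 153 days.

153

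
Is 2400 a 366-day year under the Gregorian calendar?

2400 is a leap year (divisible by 400).

Yes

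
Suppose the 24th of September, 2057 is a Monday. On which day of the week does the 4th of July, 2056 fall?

Count forward from the earlier date (July 4, 2056) to the later (September 24, 2057):
Day-of-year of July 4, 2056: 186.
Day-of-year of September 24, 2057: 267.
2056 has 366 days, so 366 − 186 = 180 days remain in 2056.
Total: 180 + 267 = 447 days.
447 mod 7 = 6, so 6 days before Monday is Tuesday.

Tuesday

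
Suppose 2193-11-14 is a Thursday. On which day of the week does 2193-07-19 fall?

Friday

Count forward from the earlier date (July 19, 2193) to the later (November 14, 2193):
July 2193: 31 − 19 = 12 days remain.
Then August (31), September (30), October (31): 31 + 30 + 31 = 92 days.
November 1–14, 2193: 14 days.
Total: 12 + 92 + 14 = 118 days.
118 mod 7 = 6, so 6 days before Thursday is Friday.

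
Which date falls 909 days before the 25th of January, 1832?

the 30th of July, 1829

Count 909 days before January 25, 1832:
July 30, 1829 → July 30, 1830: 365 days.
July 30, 1830 → July 30, 1831: 365 days.
July 1831: 31 − 30 = 1 day remains.
Then August (31), September (30), October (31), November (30), December (31): 31 + 30 + 31 + 30 + 31 = 153 days.
January 1–25, 1832: 25 days.
Residual: 179 days.
Total: 909 days.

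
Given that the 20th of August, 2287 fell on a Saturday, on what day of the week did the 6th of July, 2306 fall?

From August 20, 2287 to August 20, 2305: 18 years, of which 4 contain a Feb 29 — 14×365 + 4×366 = 6574 days.
(2300 is not a leap year (divisible by 100 but not 400).)
August 2305: 31 − 20 = 11 days remain.
Then 10 full months totalling 303 days.
July 1–6, 2306: 6 days.
Residual: 320 days.
Total: 6894 days.
6894 mod 7 = 6, so 6 days after Saturday is Friday.

Friday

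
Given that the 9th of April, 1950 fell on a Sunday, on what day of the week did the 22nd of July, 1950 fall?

April 1950: 30 − 9 = 21 days remain.
Then May (31), June (30): 31 + 30 = 61 days.
July 1–22, 1950: 22 days.
Total: 21 + 61 + 22 = 104 days.
104 mod 7 = 6, so 6 days after Sunday is Saturday.

Saturday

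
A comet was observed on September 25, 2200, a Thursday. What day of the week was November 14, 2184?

Count forward from the earlier date (November 14, 2184) to the later (September 25, 2200):
From November 14, 2184 to November 14, 2199: 15 years, of which 3 contain a Feb 29 — 12×365 + 3×366 = 5478 days.
November 2199: 30 − 14 = 16 days remain.
Then 9 full months totalling 274 days.
September 1–25, 2200: 25 days.
Residual: 315 days.
Total: 5793 days.
5793 mod 7 = 4, so 4 days before Thursday is Sunday.

Sunday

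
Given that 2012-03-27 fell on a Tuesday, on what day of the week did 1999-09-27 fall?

Monday

Count forward from the earlier date (September 27, 1999) to the later (March 27, 2012):
Day-of-year of September 27, 1999: 270.
Day-of-year of March 27, 2012: 87.
1999 has 365 days, so 365 − 270 = 95 days remain in 1999.
Full years 2000–2011: 9 common + 3 leap = 9×365 + 3×366 = 4383 days.
Total: 95 + 4383 + 87 = 4565 days.
4565 mod 7 = 1, so 1 day before Tuesday is Monday.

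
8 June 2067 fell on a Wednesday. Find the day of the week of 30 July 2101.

Saturday

Day-of-year of June 8, 2067: 159.
Day-of-year of July 30, 2101: 211.
2067 has 365 days, so 365 − 159 = 206 days remain in 2067.
Full years 2068–2100: 25 common + 8 leap = 25×365 + 8×366 = 12053 days.
Total: 206 + 12053 + 211 = 12470 days.
12470 mod 7 = 3, so 3 days after Wednesday is Saturday.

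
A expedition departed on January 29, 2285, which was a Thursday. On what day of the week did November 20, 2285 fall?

January 2285: 31 − 29 = 2 days remain.
Then 9 full months totalling 273 days.
November 1–20, 2285: 20 days.
Total: 2 + 273 + 20 = 295 days.
295 mod 7 = 1, so 1 day after Thursday is Friday.

Friday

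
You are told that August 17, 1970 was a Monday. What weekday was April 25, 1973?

Day-of-year of August 17, 1970: 229.
Day-of-year of April 25, 1973: 115.
1970 has 365 days, so 365 − 229 = 136 days remain in 1970.
Full years: 1971: 365; 1972: 366. Sum = 731.
Total: 136 + 731 + 115 = 982 days.
982 mod 7 = 2, so 2 days after Monday is Wednesday.

Wednesday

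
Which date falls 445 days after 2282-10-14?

2284-01-02

Count 445 days after October 14, 2282:
October 14, 2282 → October 14, 2283: 365 days.
October 2283: 31 − 14 = 17 days remain.
Then November (30), December (31): 30 + 31 = 61 days.
January 1–2, 2284: 2 days.
Residual: 80 days.
Total: 445 days.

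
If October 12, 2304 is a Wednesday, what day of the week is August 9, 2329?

Friday

From October 12, 2304 to October 12, 2328: 24 years, of which 6 contain a Feb 29 — 18×365 + 6×366 = 8766 days.
October 2328: 31 − 12 = 19 days remain.
Then 9 full months totalling 273 days.
August 1–9, 2329: 9 days.
Residual: 301 days.
Total: 9067 days.
9067 mod 7 = 2, so 2 days after Wednesday is Friday.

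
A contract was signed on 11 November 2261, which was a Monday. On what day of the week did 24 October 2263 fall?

Saturday

November 2261: 30 − 11 = 19 days remain.
Then 22 full months totalling 669 days.
October 1–24, 2263: 24 days.
Total: 19 + 669 + 24 = 712 days.
712 mod 7 = 5, so 5 days after Monday is Saturday.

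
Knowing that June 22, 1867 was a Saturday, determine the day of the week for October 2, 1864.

Sunday

Count forward from the earlier date (October 2, 1864) to the later (June 22, 1867):
October 2, 1864 → October 2, 1865: 365 days.
October 2, 1865 → October 2, 1866: 365 days.
October 1866: 31 − 2 = 29 days remain.
Then November (30), December (31), January (31), February 1867 (28), March (31), April (30), May (31): 30 + 31 + 31 + 28 + 31 + 30 + 31 = 212 days.
June 1–22, 1867: 22 days.
Residual: 263 days.
Total: 993 days.
993 mod 7 = 6, so 6 days before Saturday is Sunday.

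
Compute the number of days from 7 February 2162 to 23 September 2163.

February 7, 2162 → February 7, 2163: 365 days.
February 2163: 28 − 7 = 21 days remain (2163 is not a leap year, so February has 28 days).
Then March (31), April (30), May (31), June (30), July (31), August (31): 31 + 30 + 31 + 30 + 31 + 31 = 184 days.
September 1–23, 2163: 23 days.
Residual: 228 days.
Total: 593 days.

593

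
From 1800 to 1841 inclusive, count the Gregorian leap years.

Years divisible by 4 in [1800, 1841]: 1800, 1804, 1808, 1812, 1816, 1820, 1824, 1828, 1832, 1836, 1840.
Of these, 1800 is divisible by 100 but not 400, so not leap.
Leap years: 11 − 1 = 10.

10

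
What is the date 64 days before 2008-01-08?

2007-11-05

Count 64 days before January 8, 2008:
November 2007: 30 − 5 = 25 days remain.
Then December (31): 31 days.
January 1–8, 2008: 8 days.
Total: 25 + 31 + 8 = 64 days.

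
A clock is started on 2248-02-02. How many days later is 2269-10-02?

7913

Day-of-year of February 2, 2248: 33.
Day-of-year of October 2, 2269: 275.
2248 has 366 days, so 366 − 33 = 333 days remain in 2248.
Full years 2249–2268: 15 common + 5 leap = 15×365 + 5×366 = 7305 days.
Total: 333 + 7305 + 275 = 7913 days.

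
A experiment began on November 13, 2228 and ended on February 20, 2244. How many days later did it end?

From November 13, 2228 to November 13, 2243: 15 years, of which 3 contain a Feb 29 — 12×365 + 3×366 = 5478 days.
November 2243: 30 − 13 = 17 days remain.
Then December (31), January (31): 31 + 31 = 62 days.
February 1–20, 2244: 20 days (2244 is a leap year).
Residual: 99 days.
Total: 5577 days.

5577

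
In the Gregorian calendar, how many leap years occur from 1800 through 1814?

Years divisible by 4 in [1800, 1814]: 1800, 1804, 1808, 1812.
Of these, 1800 is divisible by 100 but not 400, so not leap.
Leap years: 4 − 1 = 3.

3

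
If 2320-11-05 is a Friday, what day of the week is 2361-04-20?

From November 5, 2320 to November 5, 2360: 40 years, of which 10 contain a Feb 29 — 30×365 + 10×366 = 14610 days.
November 2360: 30 − 5 = 25 days remain.
Then December (31), January (31), February 2361 (28), March (31): 31 + 31 + 28 + 31 = 121 days.
April 1–20, 2361: 20 days.
Residual: 166 days.
Total: 14776 days.
14776 mod 7 = 6, so 6 days after Friday is Thursday.

Thursday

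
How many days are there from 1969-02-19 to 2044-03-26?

Day-of-year of February 19, 1969: 50.
Day-of-year of March 26, 2044: 86.
1969 has 365 days, so 365 − 50 = 315 days remain in 1969.
Full years 1970–2043: 56 common + 18 leap = 56×365 + 18×366 = 27028 days.
Total: 315 + 27028 + 86 = 27429 days.

27429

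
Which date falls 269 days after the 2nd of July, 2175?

the 27th of March, 2176

Count 269 days after July 2, 2175:
July 2175: 31 − 2 = 29 days remain.
Then August (31), September (30), October (31), November (30), December (31), January (31), February 2176 (29): 31 + 30 + 31 + 30 + 31 + 31 + 29 = 213 days.
March 1–27, 2176: 27 days.
Total: 29 + 213 + 27 = 269 days.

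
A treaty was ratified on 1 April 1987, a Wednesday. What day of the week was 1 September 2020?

Tuesday

From April 1, 1987 to April 1, 2020: 33 years, of which 9 contain a Feb 29 — 24×365 + 9×366 = 12054 days.
(2000 is a leap year (divisible by 400).)
April 2020: 30 − 1 = 29 days remain.
Then May (31), June (30), July (31), August (31): 31 + 30 + 31 + 31 = 123 days.
September 1, 2020: 1 day.
Residual: 153 days.
Total: 12207 days.
12207 mod 7 = 6, so 6 days after Wednesday is Tuesday.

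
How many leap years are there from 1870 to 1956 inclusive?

Years divisible by 4: 1872, 1876, …, 1956 — 22 in all.
Of these, 1900 is divisible by 100 but not 400, so not leap.
Leap years: 22 − 1 = 21.

21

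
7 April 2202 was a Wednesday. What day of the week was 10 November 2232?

Day-of-year of April 7, 2202: 97.
Day-of-year of November 10, 2232: 315.
2202 has 365 days, so 365 − 97 = 268 days remain in 2202.
Full years 2203–2231: 22 common + 7 leap = 22×365 + 7×366 = 10592 days.
Total: 268 + 10592 + 315 = 11175 days.
11175 mod 7 = 3, so 3 days after Wednesday is Saturday.

Saturday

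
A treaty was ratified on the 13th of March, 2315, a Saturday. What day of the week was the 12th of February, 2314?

Thursday

Count forward from the earlier date (February 12, 2314) to the later (March 13, 2315):
February 12, 2314 → February 12, 2315: 365 days.
February 2315: 28 − 12 = 16 days remain (2315 is not a leap year, so February has 28 days).
March 1–13, 2315: 13 days.
Residual: 29 days.
Total: 394 days.
394 mod 7 = 2, so 2 days before Saturday is Thursday.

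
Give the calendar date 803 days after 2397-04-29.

2399-07-11

Count 803 days after April 29, 2397:
Day-of-year of April 29, 2397: 119.
Day-of-year of July 11, 2399: 192.
2397 has 365 days, so 365 − 119 = 246 days remain in 2397.
Full years: 2398: 365. Sum = 365.
Total: 246 + 365 + 192 = 803 days.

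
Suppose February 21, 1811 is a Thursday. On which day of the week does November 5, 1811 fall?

February 1811: 28 − 21 = 7 days remain (1811 is not a leap year, so February has 28 days).
Then March (31), April (30), May (31), June (30), July (31), August (31), September (30), October (31): 31 + 30 + 31 + 30 + 31 + 31 + 30 + 31 = 245 days.
November 1–5, 1811: 5 days.
Total: 7 + 245 + 5 = 257 days.
257 mod 7 = 5, so 5 days after Thursday is Tuesday.

Tuesday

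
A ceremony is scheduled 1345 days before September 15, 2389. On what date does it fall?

January 9, 2386

Count 1345 days before September 15, 2389:
Day-of-year of January 9, 2386: 9.
Day-of-year of September 15, 2389: 258.
2386 has 365 days, so 365 − 9 = 356 days remain in 2386.
Full years: 2387: 365; 2388: 366. Sum = 731.
Total: 356 + 731 + 258 = 1345 days.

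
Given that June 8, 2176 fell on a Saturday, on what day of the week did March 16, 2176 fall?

Count forward from the earlier date (March 16, 2176) to the later (June 8, 2176):
March 2176: 31 − 16 = 15 days remain.
Then April (30), May (31): 30 + 31 = 61 days.
June 1–8, 2176: 8 days.
Total: 15 + 61 + 8 = 84 days.
84 is a multiple of 7, so March 16, 2176 falls on the same weekday: Saturday.

Saturday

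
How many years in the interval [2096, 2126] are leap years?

Years divisible by 4 in [2096, 2126]: 2096, 2100, 2104, 2108, 2112, 2116, 2120, 2124.
Of these, 2100 is divisible by 100 but not 400, so not leap.
Leap years: 8 − 1 = 7.

7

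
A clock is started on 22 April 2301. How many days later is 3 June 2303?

Day-of-year of April 22, 2301: 112.
Day-of-year of June 3, 2303: 154.
2301 has 365 days, so 365 − 112 = 253 days remain in 2301.
Full years: 2302: 365. Sum = 365.
Total: 253 + 365 + 154 = 772 days.

772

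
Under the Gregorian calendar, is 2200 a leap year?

No

2200 is not a leap year (divisible by 100 but not 400).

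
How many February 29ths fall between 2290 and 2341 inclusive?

12

Years divisible by 4: 2292, 2296, …, 2340 — 13 in all.
Of these, 2300 is divisible by 100 but not 400, so not leap.
Leap years: 13 − 1 = 12.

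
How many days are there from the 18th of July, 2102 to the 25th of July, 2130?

10234

Day-of-year of July 18, 2102: 199.
Day-of-year of July 25, 2130: 206.
2102 has 365 days, so 365 − 199 = 166 days remain in 2102.
Full years 2103–2129: 20 common + 7 leap = 20×365 + 7×366 = 9862 days.
Total: 166 + 9862 + 206 = 10234 days.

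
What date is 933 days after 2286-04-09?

2288-10-28

Count 933 days after April 9, 2286:
Day-of-year of April 9, 2286: 99.
Day-of-year of October 28, 2288: 302.
2286 has 365 days, so 365 − 99 = 266 days remain in 2286.
Full years: 2287: 365. Sum = 365.
Total: 266 + 365 + 302 = 933 days.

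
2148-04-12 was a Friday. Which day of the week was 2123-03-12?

Count forward from the earlier date (March 12, 2123) to the later (April 12, 2148):
Day-of-year of March 12, 2123: 71.
Day-of-year of April 12, 2148: 103.
2123 has 365 days, so 365 − 71 = 294 days remain in 2123.
Full years 2124–2147: 18 common + 6 leap = 18×365 + 6×366 = 8766 days.
Total: 294 + 8766 + 103 = 9163 days.
9163 is a multiple of 7, so 2123-03-12 falls on the same weekday: Friday.

Friday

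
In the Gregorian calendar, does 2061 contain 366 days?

2061 is not a leap year.

No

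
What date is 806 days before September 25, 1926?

July 11, 1924

Count 806 days before September 25, 1926:
Day-of-year of July 11, 1924: 193.
Day-of-year of September 25, 1926: 268.
1924 has 366 days, so 366 − 193 = 173 days remain in 1924.
Full years: 1925: 365. Sum = 365.
Total: 173 + 365 + 268 = 806 days.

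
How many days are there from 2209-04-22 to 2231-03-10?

From April 22, 2209 to April 22, 2230: 21 years, of which 5 contain a Feb 29 — 16×365 + 5×366 = 7670 days.
April 2230: 30 − 22 = 8 days remain.
Then 10 full months totalling 304 days.
March 1–10, 2231: 10 days.
Residual: 322 days.
Total: 7992 days.

7992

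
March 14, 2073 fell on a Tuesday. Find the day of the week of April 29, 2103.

From March 14, 2073 to March 14, 2103: 30 years, of which 6 contain a Feb 29 — 24×365 + 6×366 = 10956 days.
(2100 is not a leap year (divisible by 100 but not 400).)
March 2103: 31 − 14 = 17 days remain.
April 1–29, 2103: 29 days.
Residual: 46 days.
Total: 11002 days.
11002 mod 7 = 5, so 5 days after Tuesday is Sunday.

Sunday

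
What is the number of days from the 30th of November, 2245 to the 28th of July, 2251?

Day-of-year of November 30, 2245: 334.
Day-of-year of July 28, 2251: 209.
2245 has 365 days, so 365 − 334 = 31 days remain in 2245.
Full years: 2246: 365; 2247: 365; 2248: 366; 2249: 365; 2250: 365. Sum = 1826.
Total: 31 + 1826 + 209 = 2066 days.

2066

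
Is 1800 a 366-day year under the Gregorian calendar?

1800 is not a leap year (divisible by 100 but not 400).

No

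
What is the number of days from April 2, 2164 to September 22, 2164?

April 2164: 30 − 2 = 28 days remain.
Then May (31), June (30), July (31), August (31): 31 + 30 + 31 + 31 = 123 days.
September 1–22, 2164: 22 days.
Total: 28 + 123 + 22 = 173 days.

173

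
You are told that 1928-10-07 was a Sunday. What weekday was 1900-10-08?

Count forward from the earlier date (October 8, 1900) to the later (October 7, 1928):
From October 8, 1900 to October 8, 1927: 27 years, of which 6 contain a Feb 29 — 21×365 + 6×366 = 9861 days.
October 1927: 31 − 8 = 23 days remain.
Then 11 full months totalling 335 days.
October 1–7, 1928: 7 days.
Residual: 365 days.
Total: 10226 days.
10226 mod 7 = 6, so 6 days before Sunday is Monday.

Monday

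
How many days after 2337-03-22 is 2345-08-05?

Day-of-year of March 22, 2337: 81.
Day-of-year of August 5, 2345: 217.
2337 has 365 days, so 365 − 81 = 284 days remain in 2337.
Full years 2338–2344: 5 common + 2 leap = 5×365 + 2×366 = 2557 days.
Total: 284 + 2557 + 217 = 3058 days.

3058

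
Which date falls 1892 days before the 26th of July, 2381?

the 21st of May, 2376

Count 1892 days before July 26, 2381:
May 21, 2376 → May 21, 2377: 365 days.
May 21, 2377 → May 21, 2378: 365 days.
May 21, 2378 → May 21, 2379: 365 days.
May 21, 2379 → May 21, 2380: 366 days (2380 is a leap year).
May 21, 2380 → May 21, 2381: 365 days.
May 2381: 31 − 21 = 10 days remain.
Then June (30): 30 days.
July 1–26, 2381: 26 days.
Residual: 66 days.
Total: 1892 days.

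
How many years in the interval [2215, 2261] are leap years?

Years divisible by 4 in [2215, 2261]: 2216, 2220, 2224, 2228, 2232, 2236, 2240, 2244, 2248, 2252, 2256, 2260.
No century exceptions apply. Count: 12.

12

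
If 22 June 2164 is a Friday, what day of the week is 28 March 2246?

Saturday

Day-of-year of June 22, 2164: 174.
Day-of-year of March 28, 2246: 87.
2164 has 366 days, so 366 − 174 = 192 days remain in 2164.
Full years 2165–2245: 62 common + 19 leap = 62×365 + 19×366 = 29584 days.
Total: 192 + 29584 + 87 = 29863 days.
29863 mod 7 = 1, so 1 day after Friday is Saturday.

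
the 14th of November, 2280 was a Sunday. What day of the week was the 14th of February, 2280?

Saturday

Count forward from the earlier date (February 14, 2280) to the later (November 14, 2280):
February 2280: 29 − 14 = 15 days remain (2280 is a leap year, so February has 29 days).
Then March (31), April (30), May (31), June (30), July (31), August (31), September (30), October (31): 31 + 30 + 31 + 30 + 31 + 31 + 30 + 31 = 245 days.
November 1–14, 2280: 14 days.
Total: 15 + 245 + 14 = 274 days.
274 mod 7 = 1, so 1 day before Sunday is Saturday.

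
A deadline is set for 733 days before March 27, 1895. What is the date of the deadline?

March 24, 1893

Count 733 days before March 27, 1895:
March 1893: 31 − 24 = 7 days remain.
Then 23 full months totalling 699 days.
March 1–27, 1895: 27 days.
Total: 7 + 699 + 27 = 733 days.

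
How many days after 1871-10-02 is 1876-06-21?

Day-of-year of October 2, 1871: 275.
Day-of-year of June 21, 1876: 173.
1871 has 365 days, so 365 − 275 = 90 days remain in 1871.
Full years: 1872: 366; 1873: 365; 1874: 365; 1875: 365. Sum = 1461.
Total: 90 + 1461 + 173 = 1724 days.

1724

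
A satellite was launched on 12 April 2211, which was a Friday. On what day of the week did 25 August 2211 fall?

April 2211: 30 − 12 = 18 days remain.
Then May (31), June (30), July (31): 31 + 30 + 31 = 92 days.
August 1–25, 2211: 25 days.
Total: 18 + 92 + 25 = 135 days.
135 mod 7 = 2, so 2 days after Friday is Sunday.

Sunday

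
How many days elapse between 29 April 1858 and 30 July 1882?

Day-of-year of April 29, 1858: 119.
Day-of-year of July 30, 1882: 211.
1858 has 365 days, so 365 − 119 = 246 days remain in 1858.
Full years 1859–1881: 17 common + 6 leap = 17×365 + 6×366 = 8401 days.
Total: 246 + 8401 + 211 = 8858 days.

8858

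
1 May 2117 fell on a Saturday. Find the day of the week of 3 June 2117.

May 2117: 31 − 1 = 30 days remain.
June 1–3, 2117: 3 days.
Total: 30 + 3 = 33 days.
33 mod 7 = 5, so 5 days after Saturday is Thursday.

Thursday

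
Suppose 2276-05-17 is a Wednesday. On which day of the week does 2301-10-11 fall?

Day-of-year of May 17, 2276: 138.
Day-of-year of October 11, 2301: 284.
2276 has 366 days, so 366 − 138 = 228 days remain in 2276.
Full years 2277–2300: 19 common + 5 leap = 19×365 + 5×366 = 8765 days.
Total: 228 + 8765 + 284 = 9277 days.
9277 mod 7 = 2, so 2 days after Wednesday is Friday.

Friday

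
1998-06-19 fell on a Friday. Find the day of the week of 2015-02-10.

Day-of-year of June 19, 1998: 170.
Day-of-year of February 10, 2015: 41.
1998 has 365 days, so 365 − 170 = 195 days remain in 1998.
Full years 1999–2014: 12 common + 4 leap = 12×365 + 4×366 = 5844 days.
Total: 195 + 5844 + 41 = 6080 days.
6080 mod 7 = 4, so 4 days after Friday is Tuesday.

Tuesday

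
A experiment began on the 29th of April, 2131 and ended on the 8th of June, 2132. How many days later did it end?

406

April 29, 2131 → April 29, 2132: 366 days (2132 is a leap year).
April 2132: 30 − 29 = 1 day remains.
Then May (31): 31 days.
June 1–8, 2132: 8 days.
Residual: 40 days.
Total: 406 days.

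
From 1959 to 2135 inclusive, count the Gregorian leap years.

Years divisible by 4: 1960, 1964, …, 2132 — 44 in all.
Of these, 2100 is divisible by 100 but not 400, so not leap.
2000 is divisible by 400, so still leap.
Leap years: 44 − 1 = 43.

43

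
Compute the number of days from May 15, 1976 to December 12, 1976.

211

May 1976: 31 − 15 = 16 days remain.
Then June (30), July (31), August (31), September (30), October (31), November (30): 30 + 31 + 31 + 30 + 31 + 30 = 183 days.
December 1–12, 1976: 12 days.
Total: 16 + 183 + 12 = 211 days.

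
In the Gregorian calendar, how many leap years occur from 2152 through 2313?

Years divisible by 4: 2152, 2156, …, 2312 — 41 in all.
Of these, 2200, 2300 are divisible by 100 but not 400, so not leap.
Leap years: 41 − 2 = 39.

39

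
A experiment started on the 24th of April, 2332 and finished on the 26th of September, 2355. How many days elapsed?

8555

From April 24, 2332 to April 24, 2355: 23 years, of which 5 contain a Feb 29 — 18×365 + 5×366 = 8400 days.
April 2355: 30 − 24 = 6 days remain.
Then May (31), June (30), July (31), August (31): 31 + 30 + 31 + 31 = 123 days.
September 1–26, 2355: 26 days.
Residual: 155 days.
Total: 8555 days.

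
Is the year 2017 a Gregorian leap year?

No

2017 is not a leap year.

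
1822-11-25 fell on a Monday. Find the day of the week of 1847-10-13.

Wednesday

Day-of-year of November 25, 1822: 329.
Day-of-year of October 13, 1847: 286.
1822 has 365 days, so 365 − 329 = 36 days remain in 1822.
Full years 1823–1846: 18 common + 6 leap = 18×365 + 6×366 = 8766 days.
Total: 36 + 8766 + 286 = 9088 days.
9088 mod 7 = 2, so 2 days after Monday is Wednesday.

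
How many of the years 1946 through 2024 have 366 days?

Years divisible by 4: 1948, 1952, …, 2024 — 20 in all.
2000 is divisible by 400, so still leap.
No century exceptions apply. Count: 20.

20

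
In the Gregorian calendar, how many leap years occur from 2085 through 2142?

Years divisible by 4: 2088, 2092, …, 2140 — 14 in all.
Of these, 2100 is divisible by 100 but not 400, so not leap.
Leap years: 14 − 1 = 13.

13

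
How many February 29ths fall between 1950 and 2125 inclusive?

43

Years divisible by 4: 1952, 1956, …, 2124 — 44 in all.
Of these, 2100 is divisible by 100 but not 400, so not leap.
2000 is divisible by 400, so still leap.
Leap years: 44 − 1 = 43.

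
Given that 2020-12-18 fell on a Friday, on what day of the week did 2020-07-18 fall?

Saturday

Count forward from the earlier date (July 18, 2020) to the later (December 18, 2020):
July 2020: 31 − 18 = 13 days remain.
Then August (31), September (30), October (31), November (30): 31 + 30 + 31 + 30 = 122 days.
December 1–18, 2020: 18 days.
Total: 13 + 122 + 18 = 153 days.
153 mod 7 = 6, so 6 days before Friday is Saturday.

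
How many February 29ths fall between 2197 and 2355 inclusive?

Years divisible by 4: 2200, 2204, …, 2352 — 39 in all.
Of these, 2200, 2300 are divisible by 100 but not 400, so not leap.
Leap years: 39 − 2 = 37.

37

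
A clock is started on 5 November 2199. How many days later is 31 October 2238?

14239

Day-of-year of November 5, 2199: 309.
Day-of-year of October 31, 2238: 304.
2199 has 365 days, so 365 − 309 = 56 days remain in 2199.
Full years 2200–2237: 29 common + 9 leap = 29×365 + 9×366 = 13879 days.
Total: 56 + 13879 + 304 = 14239 days.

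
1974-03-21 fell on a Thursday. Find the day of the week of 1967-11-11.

Saturday

Count forward from the earlier date (November 11, 1967) to the later (March 21, 1974):
November 11, 1967 → November 11, 1968: 366 days (1968 is a leap year).
November 11, 1968 → November 11, 1969: 365 days.
November 11, 1969 → November 11, 1970: 365 days.
November 11, 1970 → November 11, 1971: 365 days.
November 11, 1971 → November 11, 1972: 366 days (1972 is a leap year).
November 11, 1972 → November 11, 1973: 365 days.
November 1973: 30 − 11 = 19 days remain.
Then December (31), January (31), February 1974 (28): 31 + 31 + 28 = 90 days.
March 1–21, 1974: 21 days.
Residual: 130 days.
Total: 2322 days.
2322 mod 7 = 5, so 5 days before Thursday is Saturday.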